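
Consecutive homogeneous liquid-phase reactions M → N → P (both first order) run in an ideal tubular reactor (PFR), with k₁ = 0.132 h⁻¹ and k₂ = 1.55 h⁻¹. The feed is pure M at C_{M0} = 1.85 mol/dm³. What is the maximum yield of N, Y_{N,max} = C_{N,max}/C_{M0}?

0.0677

For a first-order series the maximum intermediate yield is C_{N,max}/C_{M0} = (k₁/k₂)^[k₂/(k₂−k₁)].
= (0.132/1.55)^(1.55/(1.55−0.132)) = (0.08516)^(1.093) = 0.06771.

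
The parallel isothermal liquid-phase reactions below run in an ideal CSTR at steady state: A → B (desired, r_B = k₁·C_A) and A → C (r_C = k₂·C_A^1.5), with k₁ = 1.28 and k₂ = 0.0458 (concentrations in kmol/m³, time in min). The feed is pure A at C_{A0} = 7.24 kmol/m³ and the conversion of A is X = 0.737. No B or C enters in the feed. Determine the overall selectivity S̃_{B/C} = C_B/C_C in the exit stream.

Exit C_A = C_{A0}(1−X) = 7.24×0.263 = 1.904 kmol/m³.
A CSTR operates uniformly at the exit composition, giving r_B = 2.437 and r_C = 0.1203 (each k·C_A^n at C_A = 1.904).
Overall selectivity = C_B/C_C = r_Bτ/(r_Cτ) = r_B/r_C = 20.3.

20.3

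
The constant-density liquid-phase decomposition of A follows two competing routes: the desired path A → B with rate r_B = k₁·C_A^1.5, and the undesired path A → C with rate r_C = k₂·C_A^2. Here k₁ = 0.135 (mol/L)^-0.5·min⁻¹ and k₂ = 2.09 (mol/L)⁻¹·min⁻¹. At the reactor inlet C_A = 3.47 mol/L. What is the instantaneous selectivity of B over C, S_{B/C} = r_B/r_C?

0.0347

S_{B/C} = r_B/r_C = (k₁·C_A^1.5)/(k₂·C_A^2) = (k₁/k₂)·C_A^-0.5.
= (0.135×3.470^1.5) / (2.09×3.470^2) = 0.8726/25.17 = 0.0347.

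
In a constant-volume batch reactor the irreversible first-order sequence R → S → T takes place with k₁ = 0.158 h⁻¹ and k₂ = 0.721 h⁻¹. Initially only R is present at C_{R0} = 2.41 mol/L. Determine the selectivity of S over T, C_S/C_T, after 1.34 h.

The intermediate concentration in a first-order A→B→C sequence is C_S = k₁C_{R0}(e^(−k₁t) − e^(−k₂t))/(k₂−k₁).
e^(−k₁t) = e^(−0.158×1.34) = e^(−0.2117) = 0.8092; e^(−k₂t) = e^(−0.9661) = 0.3805.
C_S = 0.158×2.41/(0.721−0.158) × (0.8092−0.3805) = 0.6763×0.4286 = 0.2899 mol/L.
C_R = C_{R0}e^(−k₁t) = 1.950 mol/L, so C_T = C_{R0}−C_R−C_S = 0.1699 mol/L; C_S/C_T = 1.71.

1.71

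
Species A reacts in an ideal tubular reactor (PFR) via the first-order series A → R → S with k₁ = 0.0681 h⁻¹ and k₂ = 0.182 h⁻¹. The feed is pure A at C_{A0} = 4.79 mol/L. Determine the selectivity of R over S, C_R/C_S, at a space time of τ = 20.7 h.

0.212

The intermediate concentration in a first-order A→B→C sequence is C_R = k₁C_{A0}(e^(−k₁τ) − e^(−k₂τ))/(k₂−k₁).
e^(−k₁τ) = e^(−0.0681×20.7) = e^(−1.410) = 0.2442; e^(−k₂τ) = e^(−3.767) = 0.02311.
C_R = 0.0681×4.79/(0.182−0.0681) × (0.2442−0.02311) = 2.864×0.2211 = 0.6332 mol/L.
C_A = C_{A0}e^(−k₁τ) = 1.170 mol/L, so C_S = C_{A0}−C_A−C_R = 2.987 mol/L; C_R/C_S = 0.212.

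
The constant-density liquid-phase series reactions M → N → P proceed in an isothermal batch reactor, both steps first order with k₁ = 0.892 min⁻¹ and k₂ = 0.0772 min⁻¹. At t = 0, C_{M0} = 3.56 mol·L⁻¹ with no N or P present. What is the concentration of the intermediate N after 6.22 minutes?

2.40 mol·L⁻¹

Solving the coupled first-order balances gives C_N(t) = [k₁/(k₂−k₁)]·C_{M0}·(e^(−k₁t) − e^(−k₂t)).
e^(−k₁t) = e^(−0.892×6.22) = e^(−5.548) = 0.003894; e^(−k₂t) = e^(−0.4802) = 0.6187.
C_N = 0.892×3.56/(0.0772−0.892) × (0.003894−0.6187) = (-3.897)×(-0.6148) = 2.396 mol·L⁻¹.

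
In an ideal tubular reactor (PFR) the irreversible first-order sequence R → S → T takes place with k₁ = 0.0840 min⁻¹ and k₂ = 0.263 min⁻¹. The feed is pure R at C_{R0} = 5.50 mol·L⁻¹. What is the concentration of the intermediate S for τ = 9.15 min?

0.964 mol·L⁻¹

The intermediate concentration in a first-order A→B→C sequence is C_S = k₁C_{R0}(e^(−k₁τ) − e^(−k₂τ))/(k₂−k₁).
e^(−k₁τ) = e^(−0.0840×9.15) = e^(−0.7686) = 0.4637; e^(−k₂τ) = e^(−2.406) = 0.09013.
C_S = 0.0840×5.50/(0.263−0.0840) × (0.4637−0.09013) = 2.581×0.3735 = 0.9641 mol·L⁻¹.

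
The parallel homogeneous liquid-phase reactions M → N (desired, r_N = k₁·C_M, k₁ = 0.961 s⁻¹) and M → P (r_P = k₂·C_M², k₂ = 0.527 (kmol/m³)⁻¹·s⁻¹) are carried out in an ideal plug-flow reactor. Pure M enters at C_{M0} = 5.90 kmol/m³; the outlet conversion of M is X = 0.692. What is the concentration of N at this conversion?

1.37 kmol/m³

C_M = C_{M0}(1−X) = 1.817 kmol/m³.
Along a PFR/batch, dC_N/dC_M = −r_N/(r_N+r_P) = −k₁/(k₁+k₂·C_M).
Integrating from C_{M0} to C_M: C_N = (0.961/0.527)·ln[(0.961+0.527·5.90)/(0.961+0.527·1.82)] = 1.824·ln(4.070/1.919) = 1.371 kmol/m³.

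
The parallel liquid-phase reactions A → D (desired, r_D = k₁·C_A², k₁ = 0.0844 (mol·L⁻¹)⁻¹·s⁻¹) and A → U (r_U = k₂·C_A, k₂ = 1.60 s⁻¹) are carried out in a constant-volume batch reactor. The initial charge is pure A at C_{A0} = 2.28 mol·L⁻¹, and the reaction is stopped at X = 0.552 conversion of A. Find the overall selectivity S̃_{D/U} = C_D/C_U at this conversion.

0.0867

C_A = C_{A0}(1−X) = 1.021 mol·L⁻¹.
Along a PFR/batch, dC_U/dC_A = −r_U/(r_D+r_U) = −k₂/(k₂+k₁·C_A).
Integrating from C_{A0} to C_A: C_U = (1.60/0.0844)·ln[(1.60+0.0844·2.28)/(1.60+0.0844·1.02)] = 18.96·ln(1.792/1.686) = 1.158 mol·L⁻¹.
Then C_D = (C_{A0}−C_A) − C_U = 1.259 − 1.158 = 0.1005 mol·L⁻¹.
S̃_{D/U} = C_D/C_U = 0.1005/1.158 = 0.0867.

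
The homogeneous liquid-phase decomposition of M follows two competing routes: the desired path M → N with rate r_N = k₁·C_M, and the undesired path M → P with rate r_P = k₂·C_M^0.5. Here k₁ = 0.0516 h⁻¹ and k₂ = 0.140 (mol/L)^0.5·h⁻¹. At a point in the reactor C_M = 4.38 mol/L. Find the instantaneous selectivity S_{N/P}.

S_{N/P} = r_N/r_P = (k₁·C_M)/(k₂·C_M^0.5) = (k₁/k₂)·C_M^0.5.
= (0.0516×4.380) / (0.140×4.380^0.5) = 0.2260/0.2930 = 0.771.

0.771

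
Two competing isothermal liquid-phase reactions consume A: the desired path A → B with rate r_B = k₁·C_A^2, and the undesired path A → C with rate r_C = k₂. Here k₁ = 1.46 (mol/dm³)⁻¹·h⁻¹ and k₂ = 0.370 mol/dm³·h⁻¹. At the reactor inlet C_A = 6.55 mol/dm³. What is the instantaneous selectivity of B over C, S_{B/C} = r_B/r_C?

169

S_{B/C} = r_B/r_C = (k₁·C_A^2)/(k₂) = (k₁/k₂)·C_A^2.
= (1.46×6.550^2) / (0.370) = 62.64/0.3700 = 169.
Since the desired path is higher order in A, keeping C_A high (PFR or concentrated feed) favours B.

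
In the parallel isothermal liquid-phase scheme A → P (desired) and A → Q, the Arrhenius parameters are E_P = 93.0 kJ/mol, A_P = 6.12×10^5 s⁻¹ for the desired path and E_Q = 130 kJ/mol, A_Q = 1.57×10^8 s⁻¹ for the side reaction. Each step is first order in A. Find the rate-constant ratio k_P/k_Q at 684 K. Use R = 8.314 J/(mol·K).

2.61

Since both paths have the same order in A, the concentration cancels and S_{P/Q} = k_P/k_Q = (A_P/A_Q)·exp[(E_Q−E_P)/(RT)].
(E_Q−E_P)/(RT) = (130−93.0)×10³/(8.314×684) = 37000/5687 = 6.506.
k_P/k_Q = (6.12×10^5/1.57×10^8)·exp(6.506) = 0.003898 × 669.4 = 2.61.
Since E_P < E_Q, lowering the temperature improves selectivity toward P.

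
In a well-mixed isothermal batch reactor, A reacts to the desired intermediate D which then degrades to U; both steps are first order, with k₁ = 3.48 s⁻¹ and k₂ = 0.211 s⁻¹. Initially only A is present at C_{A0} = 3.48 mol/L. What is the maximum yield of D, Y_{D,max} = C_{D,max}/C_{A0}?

For a first-order series the maximum intermediate yield is C_{D,max}/C_{A0} = (k₁/k₂)^[k₂/(k₂−k₁)].
= (3.48/0.211)^(0.211/(0.211−3.48)) = (16.49)^(-0.06455) = 0.8345.

0.835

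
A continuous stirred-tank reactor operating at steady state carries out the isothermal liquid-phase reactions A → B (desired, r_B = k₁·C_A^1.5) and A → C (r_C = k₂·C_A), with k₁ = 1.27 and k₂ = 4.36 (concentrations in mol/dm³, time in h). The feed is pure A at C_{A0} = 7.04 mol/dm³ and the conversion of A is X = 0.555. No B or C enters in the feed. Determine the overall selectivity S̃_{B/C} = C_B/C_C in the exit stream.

0.516

Exit C_A = C_{A0}(1−X) = 7.04×0.445 = 3.133 mol/dm³.
A CSTR operates uniformly at the exit composition, giving r_B = 7.042 and r_C = 13.66 (each k·C_A^n at C_A = 3.133).
Overall selectivity = C_B/C_C = r_Bτ/(r_Cτ) = r_B/r_C = 0.516.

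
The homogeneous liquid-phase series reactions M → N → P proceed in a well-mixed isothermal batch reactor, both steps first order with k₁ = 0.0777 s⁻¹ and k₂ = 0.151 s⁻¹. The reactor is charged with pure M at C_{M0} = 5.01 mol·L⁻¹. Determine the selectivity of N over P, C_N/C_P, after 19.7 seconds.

0.288

The intermediate concentration in a first-order A→B→C sequence is C_N = k₁C_{M0}(e^(−k₁t) − e^(−k₂t))/(k₂−k₁).
e^(−k₁t) = e^(−0.0777×19.7) = e^(−1.531) = 0.2164; e^(−k₂t) = e^(−2.975) = 0.05106.
C_N = 0.0777×5.01/(0.151−0.0777) × (0.2164−0.05106) = 5.311×0.1653 = 0.8780 mol·L⁻¹.
C_M = C_{M0}e^(−k₁t) = 1.084 mol·L⁻¹, so C_P = C_{M0}−C_M−C_N = 3.048 mol·L⁻¹; C_N/C_P = 0.288.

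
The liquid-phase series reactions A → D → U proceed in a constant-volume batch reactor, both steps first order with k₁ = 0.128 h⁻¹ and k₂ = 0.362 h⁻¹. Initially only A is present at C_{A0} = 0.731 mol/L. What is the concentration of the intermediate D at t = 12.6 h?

The intermediate concentration in a first-order A→B→C sequence is C_D = k₁C_{A0}(e^(−k₁t) − e^(−k₂t))/(k₂−k₁).
e^(−k₁t) = e^(−0.128×12.6) = e^(−1.613) = 0.1993; e^(−k₂t) = e^(−4.561) = 0.01045.
C_D = 0.128×0.731/(0.362−0.128) × (0.1993−0.01045) = 0.3999×0.1889 = 0.07553 mol/L.

0.0755 mol/L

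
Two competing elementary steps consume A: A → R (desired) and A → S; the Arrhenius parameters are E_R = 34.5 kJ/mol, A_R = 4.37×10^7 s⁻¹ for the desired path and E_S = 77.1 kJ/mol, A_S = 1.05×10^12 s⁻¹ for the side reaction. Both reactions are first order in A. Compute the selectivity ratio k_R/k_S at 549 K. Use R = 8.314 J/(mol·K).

With equal orders, S_{R/S} = k_R/k_S = (A_R/A_S)·exp[(E_S−E_R)/(RT)].
(E_S−E_R)/(RT) = (77.1−34.5)×10³/(8.314×549) = 42600/4564 = 9.333.
k_R/k_S = (4.37×10^7/1.05×10^12)·exp(9.333) = 4.162×10^-5 × 11306 = 0.471.
Since E_R < E_S, lowering the temperature improves selectivity toward R.

0.471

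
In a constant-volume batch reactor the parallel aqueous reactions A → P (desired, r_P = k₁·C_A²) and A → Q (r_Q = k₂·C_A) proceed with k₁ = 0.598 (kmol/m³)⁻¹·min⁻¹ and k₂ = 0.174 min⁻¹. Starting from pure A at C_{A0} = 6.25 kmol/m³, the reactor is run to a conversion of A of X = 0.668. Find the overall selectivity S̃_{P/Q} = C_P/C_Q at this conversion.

C_A = C_{A0}(1−X) = 2.075 kmol/m³.
Along a PFR/batch, dC_Q/dC_A = −r_Q/(r_P+r_Q) = −k₂/(k₂+k₁·C_A).
Integrating from C_{A0} to C_A: C_Q = (0.174/0.598)·ln[(0.174+0.598·6.25)/(0.174+0.598·2.07)] = 0.2910·ln(3.911/1.415) = 0.2959 kmol/m³.
Then C_P = (C_{A0}−C_A) − C_Q = 4.175 − 0.2959 = 3.879 kmol/m³.
S̃_{P/Q} = C_P/C_Q = 3.879/0.2959 = 13.1.

13.1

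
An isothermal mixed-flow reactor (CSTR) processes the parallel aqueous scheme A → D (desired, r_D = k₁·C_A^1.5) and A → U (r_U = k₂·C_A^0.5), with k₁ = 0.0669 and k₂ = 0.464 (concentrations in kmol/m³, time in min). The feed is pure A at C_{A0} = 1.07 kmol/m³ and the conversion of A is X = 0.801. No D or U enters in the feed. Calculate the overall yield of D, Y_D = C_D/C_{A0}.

Exit C_A = C_{A0}(1−X) = 1.07×0.199 = 0.2129 kmol/m³.
Rates in a CSTR are evaluated at the outlet concentration: r_D = 0.0669×0.2129^1.5 = 0.006573, r_U = 0.464×0.2129^0.5 = 0.2141.
Fraction of consumed A going to D: r_D/(r_D+r_U) = 0.02979.
C_D = 0.02979·C_{A0}·X = 0.02979×1.07×0.801 = 0.0255 kmol/m³; Y_D = C_D/C_{A0} = 0.0239.

0.0239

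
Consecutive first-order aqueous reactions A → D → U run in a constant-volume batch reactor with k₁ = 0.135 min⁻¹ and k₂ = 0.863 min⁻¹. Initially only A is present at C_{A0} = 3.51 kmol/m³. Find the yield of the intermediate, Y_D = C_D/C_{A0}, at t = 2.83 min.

For first-order series with pure A initially, C_D(t) = k₁C_{A0}/(k₂−k₁)·(e^(−k₁t) − e^(−k₂t)).
e^(−k₁t) = e^(−0.135×2.83) = e^(−0.3821) = 0.6825; e^(−k₂t) = e^(−2.442) = 0.08696.
C_D = 0.135×3.51/(0.863−0.135) × (0.6825−0.08696) = 0.6509×0.5955 = 0.3876 kmol/m³.
Y_D = C_D/C_{A0} = 0.3876/3.51 = 0.110.

0.110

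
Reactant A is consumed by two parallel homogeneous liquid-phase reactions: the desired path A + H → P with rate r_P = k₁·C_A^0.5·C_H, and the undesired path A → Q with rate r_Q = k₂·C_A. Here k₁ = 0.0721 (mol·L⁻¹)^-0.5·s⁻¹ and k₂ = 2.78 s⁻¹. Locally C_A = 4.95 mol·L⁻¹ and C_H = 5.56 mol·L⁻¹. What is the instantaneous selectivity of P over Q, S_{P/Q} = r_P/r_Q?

S_{P/Q} = r_P/r_Q = (k₁·C_A^0.5·C_H)/(k₂·C_A) = (k₁/k₂)·C_A^-0.5·C_H.
= (0.0721×4.950^0.5×5.560) / (2.78×4.950) = 0.8919/13.76 = 0.0648.

0.0648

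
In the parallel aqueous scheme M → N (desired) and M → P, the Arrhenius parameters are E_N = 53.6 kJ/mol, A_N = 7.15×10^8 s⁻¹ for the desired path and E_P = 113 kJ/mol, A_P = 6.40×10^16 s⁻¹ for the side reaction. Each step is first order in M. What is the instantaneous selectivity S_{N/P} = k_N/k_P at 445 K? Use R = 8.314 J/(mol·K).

With equal orders, S_{N/P} = k_N/k_P = (A_N/A_P)·exp[(E_P−E_N)/(RT)].
(E_P−E_N)/(RT) = (113−53.6)×10³/(8.314×445) = 59400/3700 = 16.06.
k_N/k_P = (7.15×10^8/6.40×10^16)·exp(16.06) = 1.117×10^-8 × 9.391×10^6 = 0.105.
Since E_N < E_P, lowering the temperature improves selectivity toward N.

0.105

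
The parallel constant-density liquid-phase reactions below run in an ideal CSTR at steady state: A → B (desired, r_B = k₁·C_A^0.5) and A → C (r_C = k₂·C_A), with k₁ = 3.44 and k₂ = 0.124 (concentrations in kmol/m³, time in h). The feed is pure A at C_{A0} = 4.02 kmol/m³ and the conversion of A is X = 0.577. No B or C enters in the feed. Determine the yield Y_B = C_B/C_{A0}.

0.551

Exit C_A = C_{A0}(1−X) = 4.02×0.423 = 1.700 kmol/m³.
Rates in a CSTR are evaluated at the outlet concentration: r_B = 3.44×1.700^0.5 = 4.486, r_C = 0.124×1.700 = 0.2109.
Fraction of consumed A going to B: r_B/(r_B+r_C) = 0.9551.
C_B = 0.9551·C_{A0}·X = 0.9551×4.02×0.577 = 2.22 kmol/m³; Y_B = C_B/C_{A0} = 0.551.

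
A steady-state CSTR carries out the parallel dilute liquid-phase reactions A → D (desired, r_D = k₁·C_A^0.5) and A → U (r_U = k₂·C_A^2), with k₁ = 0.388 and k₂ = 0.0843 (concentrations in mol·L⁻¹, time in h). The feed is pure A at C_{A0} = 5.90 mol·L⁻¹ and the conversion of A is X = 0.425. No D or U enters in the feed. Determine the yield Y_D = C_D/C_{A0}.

0.180

Exit C_A = C_{A0}(1−X) = 5.90×0.575 = 3.393 mol·L⁻¹.
A CSTR operates uniformly at the exit composition, giving r_D = 0.7146 and r_U = 0.9702 (each k·C_A^n at C_A = 3.393).
Fraction of consumed A going to D: r_D/(r_D+r_U) = 0.4242.
C_D = 0.4242·C_{A0}·X = 0.4242×5.90×0.425 = 1.06 mol·L⁻¹; Y_D = C_D/C_{A0} = 0.180.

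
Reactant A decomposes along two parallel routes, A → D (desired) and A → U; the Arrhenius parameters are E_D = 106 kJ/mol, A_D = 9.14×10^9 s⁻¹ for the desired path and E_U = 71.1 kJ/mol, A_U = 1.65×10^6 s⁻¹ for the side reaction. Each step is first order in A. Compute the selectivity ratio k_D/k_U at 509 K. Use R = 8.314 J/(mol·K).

Since both paths have the same order in A, the concentration cancels and S_{D/U} = k_D/k_U = (A_D/A_U)·exp[(E_U−E_D)/(RT)].
(E_U−E_D)/(RT) = (71.1−106)×10³/(8.314×509) = -34900/4232 = -8.247.
k_D/k_U = (9.14×10^9/1.65×10^6)·exp(-8.247) = 5539 × 2.620×10^-4 = 1.45.

1.45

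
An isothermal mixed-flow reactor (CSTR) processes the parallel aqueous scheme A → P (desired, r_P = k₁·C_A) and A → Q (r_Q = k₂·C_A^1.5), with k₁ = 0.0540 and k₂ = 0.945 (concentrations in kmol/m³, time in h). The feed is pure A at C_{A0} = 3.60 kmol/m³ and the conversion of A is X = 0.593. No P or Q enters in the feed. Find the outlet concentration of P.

0.0962 kmol/m³

Exit C_A = C_{A0}(1−X) = 3.60×0.407 = 1.465 kmol/m³.
Rates in a CSTR are evaluated at the outlet concentration: r_P = 0.0540×1.465 = 0.07912, r_Q = 0.945×1.465^1.5 = 1.676.
Fraction of consumed A going to P: r_P/(r_P+r_Q) = 0.04508.
C_P = 0.04508·C_{A0}·X = 0.04508×3.60×0.593 = 0.0962 kmol/m³.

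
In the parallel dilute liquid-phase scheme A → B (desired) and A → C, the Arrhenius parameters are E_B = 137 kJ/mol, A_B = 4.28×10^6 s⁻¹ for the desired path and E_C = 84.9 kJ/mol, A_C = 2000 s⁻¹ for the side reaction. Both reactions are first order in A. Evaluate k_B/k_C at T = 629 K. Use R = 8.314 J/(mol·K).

0.101

With equal orders, S_{B/C} = k_B/k_C = (A_B/A_C)·exp[(E_C−E_B)/(RT)].
(E_C−E_B)/(RT) = (84.9−137)×10³/(8.314×629) = -52100/5230 = -9.963.
k_B/k_C = (4.28×10^6/2000)·exp(-9.963) = 2140 × 4.713×10^-5 = 0.101.
Since E_B > E_C, raising the temperature improves selectivity toward B.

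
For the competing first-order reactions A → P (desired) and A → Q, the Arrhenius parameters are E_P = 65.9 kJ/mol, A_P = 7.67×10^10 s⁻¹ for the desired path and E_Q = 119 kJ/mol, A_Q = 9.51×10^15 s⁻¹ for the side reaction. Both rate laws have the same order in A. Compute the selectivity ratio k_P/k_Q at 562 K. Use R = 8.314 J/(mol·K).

0.695

With equal orders, S_{P/Q} = k_P/k_Q = (A_P/A_Q)·exp[(E_Q−E_P)/(RT)].
(E_Q−E_P)/(RT) = (119−65.9)×10³/(8.314×562) = 53100/4672 = 11.36.
k_P/k_Q = (7.67×10^10/9.51×10^15)·exp(11.36) = 8.065×10^-6 × 86202 = 0.695.
Since E_P < E_Q, lowering the temperature improves selectivity toward P.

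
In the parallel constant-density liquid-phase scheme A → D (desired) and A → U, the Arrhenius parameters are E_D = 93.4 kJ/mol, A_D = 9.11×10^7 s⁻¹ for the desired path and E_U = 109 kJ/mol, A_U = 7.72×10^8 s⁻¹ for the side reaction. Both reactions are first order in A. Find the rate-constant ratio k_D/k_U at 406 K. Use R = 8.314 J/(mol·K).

12.0

With equal orders, S_{D/U} = k_D/k_U = (A_D/A_U)·exp[(E_U−E_D)/(RT)].
(E_U−E_D)/(RT) = (109−93.4)×10³/(8.314×406) = 15600/3375 = 4.622.
k_D/k_U = (9.11×10^7/7.72×10^8)·exp(4.622) = 0.1180 × 101.7 = 12.0.
Since E_D < E_U, lowering the temperature improves selectivity toward D.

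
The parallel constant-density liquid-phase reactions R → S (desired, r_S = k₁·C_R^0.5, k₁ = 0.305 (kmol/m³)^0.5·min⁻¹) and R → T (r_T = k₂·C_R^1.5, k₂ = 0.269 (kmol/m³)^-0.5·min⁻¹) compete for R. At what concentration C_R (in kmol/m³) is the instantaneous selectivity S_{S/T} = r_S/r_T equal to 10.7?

0.106 kmol/m³

S_{S/T} = (k₁/k₂)·C_R⁻¹ ⇒ C_R = (S·k₂/k₁)^(-1).
= (10.7×0.269/0.305)^(-1) = (9.437)^(-1) = 0.106 kmol/m³.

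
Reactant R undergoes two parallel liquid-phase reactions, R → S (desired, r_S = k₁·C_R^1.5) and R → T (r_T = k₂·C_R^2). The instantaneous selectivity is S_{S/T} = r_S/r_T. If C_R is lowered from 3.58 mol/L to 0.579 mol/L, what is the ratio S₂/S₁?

2.49

S_{S/T} = (k₁/k₂)·C_R^-0.5, so S₂/S₁ = (C_{R,2}/C_{R,1})^-0.5.
= (0.579/3.58)^(-0.5) = (0.1617)^(-0.5) = 2.49.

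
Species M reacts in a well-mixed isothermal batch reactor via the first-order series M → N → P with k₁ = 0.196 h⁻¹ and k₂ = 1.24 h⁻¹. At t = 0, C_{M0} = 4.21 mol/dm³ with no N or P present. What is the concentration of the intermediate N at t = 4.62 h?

0.317 mol/dm³

Solving the coupled first-order balances gives C_N(t) = [k₁/(k₂−k₁)]·C_{M0}·(e^(−k₁t) − e^(−k₂t)).
e^(−k₁t) = e^(−0.196×4.62) = e^(−0.9055) = 0.4043; e^(−k₂t) = e^(−5.729) = 0.003251.
C_N = 0.196×4.21/(1.24−0.196) × (0.4043−0.003251) = 0.7904×0.4011 = 0.3170 mol/dm³.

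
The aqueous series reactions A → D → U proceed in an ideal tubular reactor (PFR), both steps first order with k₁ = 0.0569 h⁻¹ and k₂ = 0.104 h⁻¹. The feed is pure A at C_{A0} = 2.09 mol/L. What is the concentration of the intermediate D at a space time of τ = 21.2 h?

0.477 mol/L

The intermediate concentration in a first-order A→B→C sequence is C_D = k₁C_{A0}(e^(−k₁τ) − e^(−k₂τ))/(k₂−k₁).
e^(−k₁τ) = e^(−0.0569×21.2) = e^(−1.206) = 0.2993; e^(−k₂τ) = e^(−2.205) = 0.1103.
C_D = 0.0569×2.09/(0.104−0.0569) × (0.2993−0.1103) = 2.525×0.1890 = 0.4773 mol/L.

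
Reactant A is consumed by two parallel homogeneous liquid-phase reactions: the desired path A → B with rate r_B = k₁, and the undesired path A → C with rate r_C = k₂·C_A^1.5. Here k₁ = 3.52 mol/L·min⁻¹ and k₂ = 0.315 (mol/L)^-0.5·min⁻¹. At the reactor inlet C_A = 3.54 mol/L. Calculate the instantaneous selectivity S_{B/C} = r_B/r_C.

1.68

S_{B/C} = r_B/r_C = (k₁)/(k₂·C_A^1.5) = (k₁/k₂)·C_A^-1.5.
= (3.52) / (0.315×3.540^1.5) = 3.520/2.098 = 1.68.
The undesired path is higher order in A, so low C_A (CSTR or dilute feed) favours B.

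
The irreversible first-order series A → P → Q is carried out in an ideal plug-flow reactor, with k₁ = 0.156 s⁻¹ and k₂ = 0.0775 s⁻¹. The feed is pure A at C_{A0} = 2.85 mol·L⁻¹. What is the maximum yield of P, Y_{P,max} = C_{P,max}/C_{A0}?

For a first-order series the maximum intermediate yield is C_{P,max}/C_{A0} = (k₁/k₂)^[k₂/(k₂−k₁)].
= (0.156/0.0775)^(0.0775/(0.0775−0.156)) = (2.013)^(-0.9873) = 0.5012.

0.501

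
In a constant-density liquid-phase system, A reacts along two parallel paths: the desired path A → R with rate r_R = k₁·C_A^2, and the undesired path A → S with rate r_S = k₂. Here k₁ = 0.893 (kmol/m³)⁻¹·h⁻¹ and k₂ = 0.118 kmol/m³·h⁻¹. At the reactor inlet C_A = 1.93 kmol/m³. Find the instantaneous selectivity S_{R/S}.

28.2

S_{R/S} = r_R/r_S = (k₁·C_A^2)/(k₂) = (k₁/k₂)·C_A^2.
= (0.893×1.930^2) / (0.118) = 3.326/0.1180 = 28.2.
Since the desired path is higher order in A, keeping C_A high (PFR or concentrated feed) favours R.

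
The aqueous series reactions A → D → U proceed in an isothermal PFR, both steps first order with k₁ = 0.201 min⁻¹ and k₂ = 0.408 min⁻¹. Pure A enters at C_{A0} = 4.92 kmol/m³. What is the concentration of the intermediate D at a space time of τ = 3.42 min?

1.22 kmol/m³

Solving the coupled first-order balances gives C_D(τ) = [k₁/(k₂−k₁)]·C_{A0}·(e^(−k₁τ) − e^(−k₂τ)).
e^(−k₁τ) = e^(−0.201×3.42) = e^(−0.6874) = 0.5029; e^(−k₂τ) = e^(−1.395) = 0.2477.
C_D = 0.201×4.92/(0.408−0.201) × (0.5029−0.2477) = 4.777×0.2551 = 1.219 kmol/m³.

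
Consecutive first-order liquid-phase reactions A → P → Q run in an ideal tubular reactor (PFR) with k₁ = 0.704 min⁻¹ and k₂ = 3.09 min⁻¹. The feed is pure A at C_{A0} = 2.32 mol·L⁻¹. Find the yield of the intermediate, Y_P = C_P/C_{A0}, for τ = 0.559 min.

0.147

For first-order series with pure A initially, C_P(τ) = k₁C_{A0}/(k₂−k₁)·(e^(−k₁τ) − e^(−k₂τ)).
e^(−k₁τ) = e^(−0.704×0.559) = e^(−0.3935) = 0.6747; e^(−k₂τ) = e^(−1.727) = 0.1778.
C_P = 0.704×2.32/(3.09−0.704) × (0.6747−0.1778) = 0.6845×0.4969 = 0.3401 mol·L⁻¹.
Y_P = C_P/C_{A0} = 0.3401/2.32 = 0.147.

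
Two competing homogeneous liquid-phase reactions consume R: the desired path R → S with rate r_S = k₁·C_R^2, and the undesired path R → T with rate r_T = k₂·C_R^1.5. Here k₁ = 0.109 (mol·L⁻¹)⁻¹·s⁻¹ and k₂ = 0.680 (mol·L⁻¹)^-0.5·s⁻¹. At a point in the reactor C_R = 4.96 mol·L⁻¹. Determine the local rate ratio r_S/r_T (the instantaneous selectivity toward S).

0.357

S_{S/T} = r_S/r_T = (k₁·C_R^2)/(k₂·C_R^1.5) = (k₁/k₂)·C_R^0.5.
= (0.109×4.960^2) / (0.680×4.960^1.5) = 2.682/7.512 = 0.357.
Since the desired path is higher order in R, keeping C_R high (PFR or concentrated feed) favours S.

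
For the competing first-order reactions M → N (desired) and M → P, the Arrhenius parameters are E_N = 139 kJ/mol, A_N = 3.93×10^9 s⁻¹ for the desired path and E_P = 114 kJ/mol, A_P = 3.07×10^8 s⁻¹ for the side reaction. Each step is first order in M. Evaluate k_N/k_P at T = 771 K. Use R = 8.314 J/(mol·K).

With equal orders, S_{N/P} = k_N/k_P = (A_N/A_P)·exp[(E_P−E_N)/(RT)].
(E_P−E_N)/(RT) = (114−139)×10³/(8.314×771) = -25000/6410 = -3.900.
k_N/k_P = (3.93×10^9/3.07×10^8)·exp(-3.900) = 12.80 × 0.02024 = 0.259.
Since E_N > E_P, raising the temperature improves selectivity toward N.

0.259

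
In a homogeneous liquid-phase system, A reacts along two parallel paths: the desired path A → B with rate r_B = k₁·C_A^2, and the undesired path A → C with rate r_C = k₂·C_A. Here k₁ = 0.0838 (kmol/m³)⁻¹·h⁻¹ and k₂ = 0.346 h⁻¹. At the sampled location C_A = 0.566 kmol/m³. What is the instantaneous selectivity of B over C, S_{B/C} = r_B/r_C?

S_{B/C} = r_B/r_C = (k₁·C_A^2)/(k₂·C_A) = (k₁/k₂)·C_A.
= (0.0838×0.5660^2) / (0.346×0.5660) = 0.02685/0.1958 = 0.137.

0.137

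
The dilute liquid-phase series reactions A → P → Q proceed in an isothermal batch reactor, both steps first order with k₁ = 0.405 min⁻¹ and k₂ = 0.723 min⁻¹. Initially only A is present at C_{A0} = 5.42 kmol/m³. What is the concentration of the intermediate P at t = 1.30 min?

1.38 kmol/m³

For first-order series with pure A initially, C_P(t) = k₁C_{A0}/(k₂−k₁)·(e^(−k₁t) − e^(−k₂t)).
e^(−k₁t) = e^(−0.405×1.30) = e^(−0.5265) = 0.5907; e^(−k₂t) = e^(−0.9399) = 0.3907.
C_P = 0.405×5.42/(0.723−0.405) × (0.5907−0.3907) = 6.903×0.2000 = 1.381 kmol/m³.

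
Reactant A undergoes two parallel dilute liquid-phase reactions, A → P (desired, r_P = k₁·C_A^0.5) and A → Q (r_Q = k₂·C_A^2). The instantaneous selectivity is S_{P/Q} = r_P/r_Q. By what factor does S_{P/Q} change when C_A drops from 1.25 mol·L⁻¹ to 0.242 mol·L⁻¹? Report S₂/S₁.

S_{P/Q} = (k₁/k₂)·C_A^-1.5, so S₂/S₁ = (C_{A,2}/C_{A,1})^-1.5.
= (0.242/1.25)^(-1.5) = (0.1936)^(-1.5) = 11.7.
Selectivity toward P rises as C_A falls — low-concentration operation is favoured.

11.7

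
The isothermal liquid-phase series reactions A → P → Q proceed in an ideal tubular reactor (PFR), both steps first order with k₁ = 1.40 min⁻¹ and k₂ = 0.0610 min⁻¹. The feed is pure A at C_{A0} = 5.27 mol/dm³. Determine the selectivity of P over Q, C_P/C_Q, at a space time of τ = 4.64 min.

The intermediate concentration in a first-order A→B→C sequence is C_P = k₁C_{A0}(e^(−k₁τ) − e^(−k₂τ))/(k₂−k₁).
e^(−k₁τ) = e^(−1.40×4.64) = e^(−6.496) = 0.001509; e^(−k₂τ) = e^(−0.2830) = 0.7535.
C_P = 1.40×5.27/(0.0610−1.40) × (0.001509−0.7535) = (-5.510)×(-0.7520) = 4.143 mol/dm³.
C_A = C_{A0}e^(−k₁τ) = 0.007955 mol/dm³, so C_Q = C_{A0}−C_A−C_P = 1.119 mol/dm³; C_P/C_Q = 3.70.

3.70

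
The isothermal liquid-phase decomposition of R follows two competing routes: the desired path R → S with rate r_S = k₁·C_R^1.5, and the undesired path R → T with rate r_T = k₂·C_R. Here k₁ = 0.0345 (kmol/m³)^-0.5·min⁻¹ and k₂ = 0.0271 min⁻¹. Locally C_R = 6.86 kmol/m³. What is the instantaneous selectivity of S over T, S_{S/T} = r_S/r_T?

S_{S/T} = r_S/r_T = (k₁·C_R^1.5)/(k₂·C_R) = (k₁/k₂)·C_R^0.5.
= (0.0345×6.860^1.5) / (0.0271×6.860) = 0.6199/0.1859 = 3.33.

3.33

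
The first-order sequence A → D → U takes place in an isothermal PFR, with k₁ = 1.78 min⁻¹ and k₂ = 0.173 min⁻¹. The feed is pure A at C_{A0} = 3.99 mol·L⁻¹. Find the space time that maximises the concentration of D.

The intermediate peaks when r₁ = r₂, i.e. k₁e^(−k₁τ) = k₂e^(−k₂τ), giving τ_opt = ln(k₂/k₁)/(k₂−k₁).
= ln(0.173/1.78)/(0.173−1.78) = ln(0.09719)/-1.607 = -2.331/-1.607 = 1.45 min.

1.45 min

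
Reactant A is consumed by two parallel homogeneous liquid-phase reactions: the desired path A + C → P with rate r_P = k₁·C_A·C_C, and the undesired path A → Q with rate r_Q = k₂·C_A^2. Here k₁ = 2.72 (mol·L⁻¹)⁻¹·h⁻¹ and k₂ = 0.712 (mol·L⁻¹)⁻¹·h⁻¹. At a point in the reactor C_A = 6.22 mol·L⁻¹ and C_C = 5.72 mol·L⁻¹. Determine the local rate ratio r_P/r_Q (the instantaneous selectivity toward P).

3.51

S_{P/Q} = r_P/r_Q = (k₁·C_A·C_C)/(k₂·C_A^2) = (k₁/k₂)·C_A⁻¹·C_C.
= (2.72×6.220×5.720) / (0.712×6.220^2) = 96.77/27.55 = 3.51.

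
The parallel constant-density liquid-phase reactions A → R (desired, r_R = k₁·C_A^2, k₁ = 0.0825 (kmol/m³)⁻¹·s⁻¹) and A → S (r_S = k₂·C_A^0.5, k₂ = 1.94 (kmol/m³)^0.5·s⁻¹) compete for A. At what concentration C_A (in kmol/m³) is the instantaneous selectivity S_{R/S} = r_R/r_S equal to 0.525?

5.34 kmol/m³

S_{R/S} = (k₁/k₂)·C_A^1.5 ⇒ C_A = (S·k₂/k₁)^(1/1.5).
= (0.525×1.94/0.0825)^(0.6667) = (12.35)^(0.6667) = 5.34 kmol/m³.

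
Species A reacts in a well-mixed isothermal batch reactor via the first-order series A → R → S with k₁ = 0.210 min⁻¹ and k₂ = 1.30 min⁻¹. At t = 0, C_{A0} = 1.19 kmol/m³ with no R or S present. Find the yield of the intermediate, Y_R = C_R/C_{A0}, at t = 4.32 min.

0.0771

For first-order series with pure A initially, C_R(t) = k₁C_{A0}/(k₂−k₁)·(e^(−k₁t) − e^(−k₂t)).
e^(−k₁t) = e^(−0.210×4.32) = e^(−0.9072) = 0.4037; e^(−k₂t) = e^(−5.616) = 0.003639.
C_R = 0.210×1.19/(1.30−0.210) × (0.4037−0.003639) = 0.2293×0.4000 = 0.09171 kmol/m³.
Y_R = C_R/C_{A0} = 0.09171/1.19 = 0.0771.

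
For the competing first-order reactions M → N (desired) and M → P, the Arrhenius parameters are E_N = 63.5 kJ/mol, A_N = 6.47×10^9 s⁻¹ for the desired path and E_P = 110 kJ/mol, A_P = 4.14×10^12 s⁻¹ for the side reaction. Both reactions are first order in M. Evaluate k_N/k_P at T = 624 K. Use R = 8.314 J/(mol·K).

With equal orders, S_{N/P} = k_N/k_P = (A_N/A_P)·exp[(E_P−E_N)/(RT)].
(E_P−E_N)/(RT) = (110−63.5)×10³/(8.314×624) = 46500/5188 = 8.963.
k_N/k_P = (6.47×10^9/4.14×10^12)·exp(8.963) = 0.001563 × 7810 = 12.2.
Since E_N < E_P, lowering the temperature improves selectivity toward N.

12.2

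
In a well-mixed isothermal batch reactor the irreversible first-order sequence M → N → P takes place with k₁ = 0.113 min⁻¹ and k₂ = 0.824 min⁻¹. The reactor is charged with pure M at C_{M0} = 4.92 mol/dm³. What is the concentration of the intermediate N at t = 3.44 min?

0.484 mol/dm³

For first-order series with pure M initially, C_N(t) = k₁C_{M0}/(k₂−k₁)·(e^(−k₁t) − e^(−k₂t)).
e^(−k₁t) = e^(−0.113×3.44) = e^(−0.3887) = 0.6779; e^(−k₂t) = e^(−2.835) = 0.05874.
C_N = 0.113×4.92/(0.824−0.113) × (0.6779−0.05874) = 0.7819×0.6192 = 0.4842 mol/dm³.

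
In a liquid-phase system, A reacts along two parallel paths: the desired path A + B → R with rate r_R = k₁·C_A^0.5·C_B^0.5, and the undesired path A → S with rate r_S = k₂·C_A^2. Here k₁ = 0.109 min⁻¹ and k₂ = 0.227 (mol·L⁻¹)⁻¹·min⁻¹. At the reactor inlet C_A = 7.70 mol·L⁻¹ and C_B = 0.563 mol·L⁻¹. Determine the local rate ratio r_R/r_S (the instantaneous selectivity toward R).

S_{R/S} = r_R/r_S = (k₁·C_A^0.5·C_B^0.5)/(k₂·C_A^2) = (k₁/k₂)·C_A^-1.5·C_B^0.5.
= (0.109×7.700^0.5×0.5630^0.5) / (0.227×7.700^2) = 0.2269/13.46 = 0.0169.
The undesired path is higher order in A, so low C_A (CSTR or dilute feed) favours R.

0.0169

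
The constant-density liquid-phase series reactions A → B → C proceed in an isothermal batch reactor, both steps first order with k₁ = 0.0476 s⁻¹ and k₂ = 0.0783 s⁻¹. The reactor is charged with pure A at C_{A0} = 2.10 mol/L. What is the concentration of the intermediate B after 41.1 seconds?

The intermediate concentration in a first-order A→B→C sequence is C_B = k₁C_{A0}(e^(−k₁t) − e^(−k₂t))/(k₂−k₁).
e^(−k₁t) = e^(−0.0476×41.1) = e^(−1.956) = 0.1414; e^(−k₂t) = e^(−3.218) = 0.04003.
C_B = 0.0476×2.10/(0.0783−0.0476) × (0.1414−0.04003) = 3.256×0.1013 = 0.3300 mol/L.

0.330 mol/L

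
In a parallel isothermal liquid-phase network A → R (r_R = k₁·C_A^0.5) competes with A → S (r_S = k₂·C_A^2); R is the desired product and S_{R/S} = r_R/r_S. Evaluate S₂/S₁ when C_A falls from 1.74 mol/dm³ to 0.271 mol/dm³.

16.3

S_{R/S} = (k₁/k₂)·C_A^-1.5, so S₂/S₁ = (C_{A,2}/C_{A,1})^-1.5.
= (0.271/1.74)^(-1.5) = (0.1557)^(-1.5) = 16.3.
Selectivity toward R rises as C_A falls — low-concentration operation is favoured.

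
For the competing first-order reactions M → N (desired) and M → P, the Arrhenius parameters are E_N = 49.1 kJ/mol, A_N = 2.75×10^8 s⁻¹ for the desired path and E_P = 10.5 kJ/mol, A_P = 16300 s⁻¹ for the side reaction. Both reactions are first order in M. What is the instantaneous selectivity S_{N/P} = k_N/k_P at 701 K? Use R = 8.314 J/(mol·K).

k_N/k_P = (A_N/A_P)·exp[−(E_N−E_P)/(RT)] = (A_N/A_P)·exp[(E_P−E_N)/(RT)].
(E_P−E_N)/(RT) = (10.5−49.1)×10³/(8.314×701) = -38600/5828 = -6.623.
k_N/k_P = (2.75×10^8/16300)·exp(-6.623) = 16871 × 0.001329 = 22.4.
Since E_N > E_P, raising the temperature improves selectivity toward N.

22.4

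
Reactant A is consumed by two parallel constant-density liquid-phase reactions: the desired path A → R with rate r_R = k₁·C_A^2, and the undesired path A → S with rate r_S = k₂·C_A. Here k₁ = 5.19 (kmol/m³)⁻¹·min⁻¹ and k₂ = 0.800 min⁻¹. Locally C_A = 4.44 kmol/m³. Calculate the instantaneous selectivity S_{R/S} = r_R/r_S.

28.8

S_{R/S} = r_R/r_S = (k₁·C_A^2)/(k₂·C_A) = (k₁/k₂)·C_A.
= (5.19×4.440^2) / (0.800×4.440) = 102.3/3.552 = 28.8.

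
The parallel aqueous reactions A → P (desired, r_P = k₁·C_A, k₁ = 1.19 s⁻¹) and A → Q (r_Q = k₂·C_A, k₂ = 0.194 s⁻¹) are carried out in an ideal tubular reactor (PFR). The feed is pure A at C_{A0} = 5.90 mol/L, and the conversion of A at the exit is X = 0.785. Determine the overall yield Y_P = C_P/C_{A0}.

C_A = C_{A0}(1−X) = 1.268 mol/L.
Both paths are first order in A, so the instantaneous fraction to P is constant: dC_P/d(−C_A) = k₁/(k₁+k₂) = 0.8598.
C_P = 0.8598·(C_{A0}−C_A) = 0.8598×4.632 = 3.98 mol/L.
Y_P = C_P/C_{A0} = 3.982/5.90 = 0.675.

0.675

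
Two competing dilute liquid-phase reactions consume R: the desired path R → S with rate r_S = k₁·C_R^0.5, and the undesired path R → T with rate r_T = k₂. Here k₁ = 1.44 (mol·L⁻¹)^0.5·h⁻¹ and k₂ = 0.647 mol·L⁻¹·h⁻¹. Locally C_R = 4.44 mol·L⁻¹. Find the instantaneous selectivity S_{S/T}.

4.69

S_{S/T} = r_S/r_T = (k₁·C_R^0.5)/(k₂) = (k₁/k₂)·C_R^0.5.
= (1.44×4.440^0.5) / (0.647) = 3.034/0.6470 = 4.69.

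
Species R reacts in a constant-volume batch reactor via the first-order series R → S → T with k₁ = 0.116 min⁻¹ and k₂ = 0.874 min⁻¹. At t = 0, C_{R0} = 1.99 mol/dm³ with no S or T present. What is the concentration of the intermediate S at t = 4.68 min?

Solving the coupled first-order balances gives C_S(t) = [k₁/(k₂−k₁)]·C_{R0}·(e^(−k₁t) − e^(−k₂t)).
e^(−k₁t) = e^(−0.116×4.68) = e^(−0.5429) = 0.5811; e^(−k₂t) = e^(−4.090) = 0.01673.
C_S = 0.116×1.99/(0.874−0.116) × (0.5811−0.01673) = 0.3045×0.5643 = 0.1719 mol/dm³.

0.172 mol/dm³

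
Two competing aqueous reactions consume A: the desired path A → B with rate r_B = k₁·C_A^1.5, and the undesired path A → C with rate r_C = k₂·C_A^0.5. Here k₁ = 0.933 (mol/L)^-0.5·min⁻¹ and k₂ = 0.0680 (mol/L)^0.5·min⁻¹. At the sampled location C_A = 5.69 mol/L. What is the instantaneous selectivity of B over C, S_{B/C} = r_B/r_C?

78.1

S_{B/C} = r_B/r_C = (k₁·C_A^1.5)/(k₂·C_A^0.5) = (k₁/k₂)·C_A.
= (0.933×5.690^1.5) / (0.0680×5.690^0.5) = 12.66/0.1622 = 78.1.
Since the desired path is higher order in A, keeping C_A high (PFR or concentrated feed) favours B.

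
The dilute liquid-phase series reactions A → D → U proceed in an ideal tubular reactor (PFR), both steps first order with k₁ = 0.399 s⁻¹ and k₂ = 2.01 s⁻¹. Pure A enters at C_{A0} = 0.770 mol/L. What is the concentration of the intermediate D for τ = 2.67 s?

0.0648 mol/L

Solving the coupled first-order balances gives C_D(τ) = [k₁/(k₂−k₁)]·C_{A0}·(e^(−k₁τ) − e^(−k₂τ)).
e^(−k₁τ) = e^(−0.399×2.67) = e^(−1.065) = 0.3446; e^(−k₂τ) = e^(−5.367) = 0.004670.
C_D = 0.399×0.770/(2.01−0.399) × (0.3446−0.004670) = 0.1907×0.3399 = 0.06483 mol/L.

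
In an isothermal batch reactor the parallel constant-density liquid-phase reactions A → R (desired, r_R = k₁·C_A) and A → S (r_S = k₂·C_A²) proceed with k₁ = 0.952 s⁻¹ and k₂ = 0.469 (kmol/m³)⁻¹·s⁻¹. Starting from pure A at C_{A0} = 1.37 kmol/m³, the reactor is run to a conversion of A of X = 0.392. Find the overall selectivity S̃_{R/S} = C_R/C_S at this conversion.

1.86

C_A = C_{A0}(1−X) = 0.8330 kmol/m³.
Along a PFR/batch, dC_R/dC_A = −r_R/(r_R+r_S) = −k₁/(k₁+k₂·C_A).
Integrating from C_{A0} to C_A: C_R = (0.952/0.469)·ln[(0.952+0.469·1.37)/(0.952+0.469·0.833)] = 2.030·ln(1.595/1.343) = 0.3490 kmol/m³.
C_S = (C_{A0}−C_A)−C_R = 0.1881 kmol/m³; S̃_{R/S} = 0.3490/0.1881 = 1.86.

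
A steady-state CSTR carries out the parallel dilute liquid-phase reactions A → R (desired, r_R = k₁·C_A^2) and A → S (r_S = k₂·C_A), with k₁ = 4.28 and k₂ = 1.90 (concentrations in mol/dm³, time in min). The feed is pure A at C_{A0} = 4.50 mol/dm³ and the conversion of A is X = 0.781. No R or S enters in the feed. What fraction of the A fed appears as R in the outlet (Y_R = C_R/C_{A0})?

0.538

Exit C_A = C_{A0}(1−X) = 4.50×0.219 = 0.9855 mol/dm³.
Rates in a CSTR are evaluated at the outlet concentration: r_R = 4.28×0.9855^2 = 4.157, r_S = 1.90×0.9855 = 1.872.
Fraction of consumed A going to R: r_R/(r_R+r_S) = 0.6894.
C_R = 0.6894·C_{A0}·X = 0.6894×4.50×0.781 = 2.42 mol/dm³; Y_R = C_R/C_{A0} = 0.538.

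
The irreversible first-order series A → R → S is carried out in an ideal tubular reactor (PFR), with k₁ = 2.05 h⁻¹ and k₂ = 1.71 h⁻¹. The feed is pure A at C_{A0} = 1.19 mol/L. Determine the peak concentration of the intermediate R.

Evaluating C_R at τ_opt = ln(k₂/k₁)/(k₂−k₁) gives C_{R,max}/C_{A0} = (k₁/k₂)^[k₂/(k₂−k₁)].
= (2.05/1.71)^(1.71/(1.71−2.05)) = (1.199)^(-5.029) = 0.4017.
C_{R,max} = 0.4017×1.19 = 0.478 mol/L.

0.478 mol/L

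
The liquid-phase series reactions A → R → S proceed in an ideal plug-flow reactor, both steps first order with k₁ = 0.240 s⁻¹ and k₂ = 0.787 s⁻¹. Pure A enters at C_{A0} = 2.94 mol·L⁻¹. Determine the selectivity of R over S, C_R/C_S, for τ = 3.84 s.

0.341

The intermediate concentration in a first-order A→B→C sequence is C_R = k₁C_{A0}(e^(−k₁τ) − e^(−k₂τ))/(k₂−k₁).
e^(−k₁τ) = e^(−0.240×3.84) = e^(−0.9216) = 0.3979; e^(−k₂τ) = e^(−3.022) = 0.04870.
C_R = 0.240×2.94/(0.787−0.240) × (0.3979−0.04870) = 1.290×0.3492 = 0.4504 mol·L⁻¹.
C_A = C_{A0}e^(−k₁τ) = 1.170 mol·L⁻¹, so C_S = C_{A0}−C_A−C_R = 1.320 mol·L⁻¹; C_R/C_S = 0.341.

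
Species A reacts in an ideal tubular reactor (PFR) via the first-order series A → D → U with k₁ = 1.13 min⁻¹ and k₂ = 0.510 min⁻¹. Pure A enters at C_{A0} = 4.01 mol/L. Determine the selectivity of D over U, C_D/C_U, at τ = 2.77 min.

The intermediate concentration in a first-order A→B→C sequence is C_D = k₁C_{A0}(e^(−k₁τ) − e^(−k₂τ))/(k₂−k₁).
e^(−k₁τ) = e^(−1.13×2.77) = e^(−3.130) = 0.04371; e^(−k₂τ) = e^(−1.413) = 0.2435.
C_D = 1.13×4.01/(0.510−1.13) × (0.04371−0.2435) = (-7.309)×(-0.1998) = 1.460 mol/L.
C_A = C_{A0}e^(−k₁τ) = 0.1753 mol/L, so C_U = C_{A0}−C_A−C_D = 2.375 mol/L; C_D/C_U = 0.615.

0.615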